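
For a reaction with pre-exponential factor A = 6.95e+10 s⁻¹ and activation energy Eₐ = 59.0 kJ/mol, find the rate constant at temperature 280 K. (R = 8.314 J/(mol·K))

6.84e-01 s⁻¹

Step 1: Use the Arrhenius equation: k = A × exp(-Eₐ/RT)
Step 2: Convert Eₐ to J/mol: 59.0 kJ/mol = 59000 J/mol
Step 3: Calculate the exponent: -Eₐ/(RT) = -59000/(8.314 × 280) = -25.34451
Step 4: k = 6.95e+10 × exp(-25.34451)
Step 5: k = 6.95e+10 × 9.84055e-12 = 6.8392e-01 s⁻¹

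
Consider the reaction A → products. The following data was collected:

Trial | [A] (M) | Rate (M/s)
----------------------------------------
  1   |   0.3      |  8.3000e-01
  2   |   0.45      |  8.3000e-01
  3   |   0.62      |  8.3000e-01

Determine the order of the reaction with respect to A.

zeroth order (0)

Step 1: Compare trials - when concentration changes, rate stays constant.
Step 2: rate₂/rate₁ = 8.3000e-01/8.3000e-01 = 1
Step 3: [A]₂/[A]₁ = 0.45/0.3 = 1.5
Step 4: Since rate ratio ≈ (conc ratio)^0, the reaction is zeroth order.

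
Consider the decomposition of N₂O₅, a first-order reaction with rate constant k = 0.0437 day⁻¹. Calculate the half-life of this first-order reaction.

15.86 day

Step 1: For a first-order reaction, t₁/₂ = ln(2)/k
Step 2: t₁/₂ = ln(2)/0.0437
Step 3: t₁/₂ = 0.6931/0.0437 = 15.86 day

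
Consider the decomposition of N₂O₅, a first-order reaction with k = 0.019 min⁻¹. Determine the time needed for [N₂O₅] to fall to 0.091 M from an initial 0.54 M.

93.72 min

Step 1: For first-order: t = ln([N₂O₅]₀/[N₂O₅])/k
Step 2: t = ln(0.54/0.091)/0.019
Step 3: t = ln(5.934)/0.019
Step 4: t = 1.781/0.019 = 93.72 min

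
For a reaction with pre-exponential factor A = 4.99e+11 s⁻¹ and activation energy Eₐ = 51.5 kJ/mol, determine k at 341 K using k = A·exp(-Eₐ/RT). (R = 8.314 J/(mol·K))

6.44e+03 s⁻¹

Step 1: Use the Arrhenius equation: k = A × exp(-Eₐ/RT)
Step 2: Convert Eₐ to J/mol: 51.5 kJ/mol = 51500 J/mol
Step 3: Calculate the exponent: -Eₐ/(RT) = -51500/(8.314 × 341) = -18.16531
Step 4: k = 4.99e+11 × exp(-18.16531)
Step 5: k = 4.99e+11 × 1.29094e-08 = 6.4418e+03 s⁻¹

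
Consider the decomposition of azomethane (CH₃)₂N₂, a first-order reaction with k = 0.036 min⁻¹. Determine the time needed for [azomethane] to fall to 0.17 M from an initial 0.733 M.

40.59 min

Step 1: For first-order: t = ln([azomethane]₀/[azomethane])/k
Step 2: t = ln(0.733/0.17)/0.036
Step 3: t = ln(4.312)/0.036
Step 4: t = 1.461/0.036 = 40.59 min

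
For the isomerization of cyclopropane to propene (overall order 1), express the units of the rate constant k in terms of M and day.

day⁻¹

Step 1: For overall order n, rate = k × (concentration)^n.
Step 2: Rate has units M·day⁻¹; concentration term has units M^1.
Step 3: k = rate / (concentration)^n, so units of k = M^(1-1)·day⁻¹ = day⁻¹.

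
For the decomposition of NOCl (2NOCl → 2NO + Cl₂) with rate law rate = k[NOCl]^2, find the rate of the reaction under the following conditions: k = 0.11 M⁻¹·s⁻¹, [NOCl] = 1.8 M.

0.3564 M/s

Step 1: Identify the rate law: rate = k[NOCl]^2
Step 2: Substitute values: rate = 0.11 × (1.8)^2
Step 3: Calculate: rate = 0.11 × 3.24 = 0.3564 M/s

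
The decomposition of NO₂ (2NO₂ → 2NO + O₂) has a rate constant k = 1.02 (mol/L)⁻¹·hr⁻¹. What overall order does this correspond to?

second order (2)

Step 1: The units of k for an nth-order reaction are (concentration)^(1-n)·(time)⁻¹.
Step 2: Here k has units (mol/L)⁻¹·hr⁻¹, so the concentration exponent is -1.
Step 3: 1 - n = -1 ⇒ n = 2. The reaction is second order.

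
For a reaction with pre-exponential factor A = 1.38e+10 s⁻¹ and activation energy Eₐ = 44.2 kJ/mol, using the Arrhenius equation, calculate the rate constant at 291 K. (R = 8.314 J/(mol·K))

1.61e+02 s⁻¹

Step 1: Use the Arrhenius equation: k = A × exp(-Eₐ/RT)
Step 2: Convert Eₐ to J/mol: 44.2 kJ/mol = 44200 J/mol
Step 3: Calculate the exponent: -Eₐ/(RT) = -44200/(8.314 × 291) = -18.26919
Step 4: k = 1.38e+10 × exp(-18.26919)
Step 5: k = 1.38e+10 × 1.16357e-08 = 1.6057e+02 s⁻¹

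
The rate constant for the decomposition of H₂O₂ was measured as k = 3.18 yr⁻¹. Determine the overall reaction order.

first order (1)

Step 1: The units of k for an nth-order reaction are (concentration)^(1-n)·(time)⁻¹.
Step 2: Here k has units yr⁻¹, so the concentration exponent is 0.
Step 3: 1 - n = 0 ⇒ n = 1. The reaction is first order.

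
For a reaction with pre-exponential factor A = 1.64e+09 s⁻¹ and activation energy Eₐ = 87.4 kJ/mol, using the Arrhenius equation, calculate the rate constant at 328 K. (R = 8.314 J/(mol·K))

1.98e-05 s⁻¹

Step 1: Use the Arrhenius equation: k = A × exp(-Eₐ/RT)
Step 2: Convert Eₐ to J/mol: 87.4 kJ/mol = 87400 J/mol
Step 3: Calculate the exponent: -Eₐ/(RT) = -87400/(8.314 × 328) = -32.04997
Step 4: k = 1.64e+09 × exp(-32.04997)
Step 5: k = 1.64e+09 × 1.20469e-14 = 1.9757e-05 s⁻¹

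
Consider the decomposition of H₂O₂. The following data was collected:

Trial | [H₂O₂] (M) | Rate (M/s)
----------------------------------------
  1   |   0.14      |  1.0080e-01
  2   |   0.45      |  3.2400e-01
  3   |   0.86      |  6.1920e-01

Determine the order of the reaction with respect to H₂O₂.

first order (1)

Step 1: Compare trials to find order n where rate₂/rate₁ = ([H₂O₂]₂/[H₂O₂]₁)^n
Step 2: rate₂/rate₁ = 3.2400e-01/1.0080e-01 = 3.214
Step 3: [H₂O₂]₂/[H₂O₂]₁ = 0.45/0.14 = 3.214
Step 4: n = ln(3.214)/ln(3.214) = 1.00 ≈ 1
Step 5: The reaction is first order in H₂O₂.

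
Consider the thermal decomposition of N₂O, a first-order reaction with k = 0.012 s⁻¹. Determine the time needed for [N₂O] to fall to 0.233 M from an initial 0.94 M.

116.2 s

Step 1: For first-order: t = ln([N₂O]₀/[N₂O])/k
Step 2: t = ln(0.94/0.233)/0.012
Step 3: t = ln(4.034)/0.012
Step 4: t = 1.395/0.012 = 116.2 s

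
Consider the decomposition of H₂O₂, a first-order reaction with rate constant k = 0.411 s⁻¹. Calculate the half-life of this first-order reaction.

1.686 s

Step 1: For a first-order reaction, t₁/₂ = ln(2)/k
Step 2: t₁/₂ = ln(2)/0.411
Step 3: t₁/₂ = 0.6931/0.411 = 1.686 s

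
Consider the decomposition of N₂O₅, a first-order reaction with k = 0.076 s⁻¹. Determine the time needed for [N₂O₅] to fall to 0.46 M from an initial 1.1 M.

11.47 s

Step 1: For first-order: t = ln([N₂O₅]₀/[N₂O₅])/k
Step 2: t = ln(1.1/0.46)/0.076
Step 3: t = ln(2.391)/0.076
Step 4: t = 0.8718/0.076 = 11.47 s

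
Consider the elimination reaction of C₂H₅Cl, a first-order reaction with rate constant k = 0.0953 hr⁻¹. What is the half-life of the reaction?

7.273 hr

Step 1: For a first-order reaction, t₁/₂ = ln(2)/k
Step 2: t₁/₂ = ln(2)/0.0953
Step 3: t₁/₂ = 0.6931/0.0953 = 7.273 hr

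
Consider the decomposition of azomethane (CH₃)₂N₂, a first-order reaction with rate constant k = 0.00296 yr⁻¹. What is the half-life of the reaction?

234.2 yr

Step 1: For a first-order reaction, t₁/₂ = ln(2)/k
Step 2: t₁/₂ = ln(2)/0.00296
Step 3: t₁/₂ = 0.6931/0.00296 = 234.2 yr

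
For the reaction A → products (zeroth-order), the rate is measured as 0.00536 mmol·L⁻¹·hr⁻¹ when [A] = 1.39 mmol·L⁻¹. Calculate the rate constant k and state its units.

0.00536 mmol·L⁻¹·hr⁻¹

Step 1: For a zeroth-order reaction, rate = k (independent of concentration).
Step 2: k = rate = 0.00536 mmol·L⁻¹·hr⁻¹.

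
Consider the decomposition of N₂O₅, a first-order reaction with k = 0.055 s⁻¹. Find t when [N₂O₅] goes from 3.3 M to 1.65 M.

12.6 s

Step 1: For first-order: t = ln([N₂O₅]₀/[N₂O₅])/k
Step 2: t = ln(3.3/1.65)/0.055
Step 3: t = ln(2)/0.055
Step 4: t = 0.6931/0.055 = 12.6 s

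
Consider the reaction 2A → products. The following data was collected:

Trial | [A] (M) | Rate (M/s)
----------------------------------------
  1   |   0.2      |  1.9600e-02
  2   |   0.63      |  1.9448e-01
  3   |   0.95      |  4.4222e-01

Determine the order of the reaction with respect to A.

second order (2)

Step 1: Compare trials to find order n where rate₂/rate₁ = ([A]₂/[A]₁)^n
Step 2: rate₂/rate₁ = 1.9448e-01/1.9600e-02 = 9.922
Step 3: [A]₂/[A]₁ = 0.63/0.2 = 3.15
Step 4: n = ln(9.922)/ln(3.15) = 2.00 ≈ 2
Step 5: The reaction is second order in A.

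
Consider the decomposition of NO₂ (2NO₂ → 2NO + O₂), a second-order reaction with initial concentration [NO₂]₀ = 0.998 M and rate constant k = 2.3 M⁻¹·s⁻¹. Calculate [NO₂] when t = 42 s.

0.01025 M

Step 1: For a second-order reaction: 1/[NO₂] = 1/[NO₂]₀ + kt
Step 2: 1/[NO₂] = 1/0.998 + 2.3 × 42
Step 3: 1/[NO₂] = 1.002 + 96.6 = 97.6
Step 4: [NO₂] = 1/97.6 = 0.01025 M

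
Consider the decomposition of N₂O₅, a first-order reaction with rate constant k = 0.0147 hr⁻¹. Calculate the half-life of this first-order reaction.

47.15 hr

Step 1: For a first-order reaction, t₁/₂ = ln(2)/k
Step 2: t₁/₂ = ln(2)/0.0147
Step 3: t₁/₂ = 0.6931/0.0147 = 47.15 hr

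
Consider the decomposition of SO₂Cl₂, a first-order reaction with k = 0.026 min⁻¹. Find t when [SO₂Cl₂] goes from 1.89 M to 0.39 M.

60.7 min

Step 1: For first-order: t = ln([SO₂Cl₂]₀/[SO₂Cl₂])/k
Step 2: t = ln(1.89/0.39)/0.026
Step 3: t = ln(4.846)/0.026
Step 4: t = 1.578/0.026 = 60.7 min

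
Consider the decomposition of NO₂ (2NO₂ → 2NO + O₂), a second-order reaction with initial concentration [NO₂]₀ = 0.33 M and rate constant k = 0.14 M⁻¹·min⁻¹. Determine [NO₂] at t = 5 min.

0.2681 M

Step 1: For a second-order reaction: 1/[NO₂] = 1/[NO₂]₀ + kt
Step 2: 1/[NO₂] = 1/0.33 + 0.14 × 5
Step 3: 1/[NO₂] = 3.03 + 0.7 = 3.73
Step 4: [NO₂] = 1/3.73 = 0.2681 M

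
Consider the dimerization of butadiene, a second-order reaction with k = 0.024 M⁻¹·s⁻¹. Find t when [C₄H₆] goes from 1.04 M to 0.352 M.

78.31 s

Step 1: For second-order: t = (1/[C₄H₆] - 1/[C₄H₆]₀)/k
Step 2: t = (1/0.352 - 1/1.04)/0.024
Step 3: t = (2.841 - 0.9615)/0.024
Step 4: t = 1.879/0.024 = 78.31 s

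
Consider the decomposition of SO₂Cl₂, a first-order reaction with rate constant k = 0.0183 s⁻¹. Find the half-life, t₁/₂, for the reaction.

37.88 s

Step 1: For a first-order reaction, t₁/₂ = ln(2)/k
Step 2: t₁/₂ = ln(2)/0.0183
Step 3: t₁/₂ = 0.6931/0.0183 = 37.88 s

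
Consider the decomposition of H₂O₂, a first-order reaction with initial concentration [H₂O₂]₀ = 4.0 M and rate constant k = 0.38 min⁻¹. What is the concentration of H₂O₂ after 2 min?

1.871 M

Step 1: For a first-order reaction: [H₂O₂] = [H₂O₂]₀ × e^(-kt)
Step 2: [H₂O₂] = 4.0 × e^(-0.38 × 2)
Step 3: [H₂O₂] = 4.0 × e^(-0.76)
Step 4: [H₂O₂] = 4.0 × 0.467666 = 1.871 M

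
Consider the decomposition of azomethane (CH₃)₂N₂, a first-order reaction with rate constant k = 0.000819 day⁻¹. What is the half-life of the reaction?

846.3 day

Step 1: For a first-order reaction, t₁/₂ = ln(2)/k
Step 2: t₁/₂ = ln(2)/0.000819
Step 3: t₁/₂ = 0.6931/0.000819 = 846.3 day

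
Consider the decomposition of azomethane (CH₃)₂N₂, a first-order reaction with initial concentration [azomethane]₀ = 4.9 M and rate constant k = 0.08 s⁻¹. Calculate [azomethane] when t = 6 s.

3.032 M

Step 1: For a first-order reaction: [azomethane] = [azomethane]₀ × e^(-kt)
Step 2: [azomethane] = 4.9 × e^(-0.08 × 6)
Step 3: [azomethane] = 4.9 × e^(-0.48)
Step 4: [azomethane] = 4.9 × 0.618783 = 3.032 M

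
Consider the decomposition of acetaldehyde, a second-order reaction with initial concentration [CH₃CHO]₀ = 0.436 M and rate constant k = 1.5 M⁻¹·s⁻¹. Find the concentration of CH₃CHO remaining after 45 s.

0.01433 M

Step 1: For a second-order reaction: 1/[CH₃CHO] = 1/[CH₃CHO]₀ + kt
Step 2: 1/[CH₃CHO] = 1/0.436 + 1.5 × 45
Step 3: 1/[CH₃CHO] = 2.294 + 67.5 = 69.79
Step 4: [CH₃CHO] = 1/69.79 = 0.01433 M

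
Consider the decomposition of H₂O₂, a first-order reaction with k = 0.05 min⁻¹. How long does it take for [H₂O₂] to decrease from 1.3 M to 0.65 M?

13.86 min

Step 1: For first-order: t = ln([H₂O₂]₀/[H₂O₂])/k
Step 2: t = ln(1.3/0.65)/0.05
Step 3: t = ln(2)/0.05
Step 4: t = 0.6931/0.05 = 13.86 min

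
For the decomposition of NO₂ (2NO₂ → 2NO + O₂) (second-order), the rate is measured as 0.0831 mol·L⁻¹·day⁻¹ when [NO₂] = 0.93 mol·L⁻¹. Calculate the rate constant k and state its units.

0.09608 (mol·L⁻¹)⁻¹·day⁻¹

Step 1: rate = k[NO₂]^2, so k = rate / [NO₂]^2.
Step 2: k = 0.0831 / (0.93)^2 = 0.0831 / 0.8649.
Step 3: k = 0.09608 (mol·L⁻¹)⁻¹·day⁻¹.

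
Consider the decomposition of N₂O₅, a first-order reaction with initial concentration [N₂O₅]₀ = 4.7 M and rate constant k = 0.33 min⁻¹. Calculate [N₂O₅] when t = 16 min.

0.02393 M

Step 1: For a first-order reaction: [N₂O₅] = [N₂O₅]₀ × e^(-kt)
Step 2: [N₂O₅] = 4.7 × e^(-0.33 × 16)
Step 3: [N₂O₅] = 4.7 × e^(-5.28)
Step 4: [N₂O₅] = 4.7 × 0.00509243 = 0.02393 M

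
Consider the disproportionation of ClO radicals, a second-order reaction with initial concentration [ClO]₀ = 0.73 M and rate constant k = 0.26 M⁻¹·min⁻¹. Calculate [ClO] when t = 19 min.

0.1585 M

Step 1: For a second-order reaction: 1/[ClO] = 1/[ClO]₀ + kt
Step 2: 1/[ClO] = 1/0.73 + 0.26 × 19
Step 3: 1/[ClO] = 1.37 + 4.94 = 6.31
Step 4: [ClO] = 1/6.31 = 0.1585 M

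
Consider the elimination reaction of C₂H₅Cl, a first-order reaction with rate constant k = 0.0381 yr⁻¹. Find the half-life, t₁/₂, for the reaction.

18.19 yr

Step 1: For a first-order reaction, t₁/₂ = ln(2)/k
Step 2: t₁/₂ = ln(2)/0.0381
Step 3: t₁/₂ = 0.6931/0.0381 = 18.19 yr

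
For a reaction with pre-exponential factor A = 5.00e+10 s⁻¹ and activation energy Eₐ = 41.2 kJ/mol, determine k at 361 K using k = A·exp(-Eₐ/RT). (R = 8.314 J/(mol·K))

5.46e+04 s⁻¹

Step 1: Use the Arrhenius equation: k = A × exp(-Eₐ/RT)
Step 2: Convert Eₐ to J/mol: 41.2 kJ/mol = 41200 J/mol
Step 3: Calculate the exponent: -Eₐ/(RT) = -41200/(8.314 × 361) = -13.72714
Step 4: k = 5.00e+10 × exp(-13.72714)
Step 5: k = 5.00e+10 × 1.09239e-06 = 5.4620e+04 s⁻¹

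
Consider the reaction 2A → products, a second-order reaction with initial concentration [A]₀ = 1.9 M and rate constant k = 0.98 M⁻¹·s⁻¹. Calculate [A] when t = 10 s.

0.09684 M

Step 1: For a second-order reaction: 1/[A] = 1/[A]₀ + kt
Step 2: 1/[A] = 1/1.9 + 0.98 × 10
Step 3: 1/[A] = 0.5263 + 9.8 = 10.33
Step 4: [A] = 1/10.33 = 0.09684 M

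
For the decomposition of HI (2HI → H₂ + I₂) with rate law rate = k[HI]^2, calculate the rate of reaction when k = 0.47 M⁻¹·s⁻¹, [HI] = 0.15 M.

0.01057 M/s

Step 1: Identify the rate law: rate = k[HI]^2
Step 2: Substitute values: rate = 0.47 × (0.15)^2
Step 3: Calculate: rate = 0.47 × 0.0225 = 0.010575 M/s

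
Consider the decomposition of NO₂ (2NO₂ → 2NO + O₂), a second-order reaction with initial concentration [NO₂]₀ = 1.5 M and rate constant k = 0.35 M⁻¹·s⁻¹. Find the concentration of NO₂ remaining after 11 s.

0.2214 M

Step 1: For a second-order reaction: 1/[NO₂] = 1/[NO₂]₀ + kt
Step 2: 1/[NO₂] = 1/1.5 + 0.35 × 11
Step 3: 1/[NO₂] = 0.6667 + 3.85 = 4.517
Step 4: [NO₂] = 1/4.517 = 0.2214 M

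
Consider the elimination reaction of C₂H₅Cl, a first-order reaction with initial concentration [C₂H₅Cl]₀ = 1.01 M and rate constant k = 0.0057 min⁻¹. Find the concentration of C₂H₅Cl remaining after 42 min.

0.795 M

Step 1: For a first-order reaction: [C₂H₅Cl] = [C₂H₅Cl]₀ × e^(-kt)
Step 2: [C₂H₅Cl] = 1.01 × e^(-0.0057 × 42)
Step 3: [C₂H₅Cl] = 1.01 × e^(-0.2394)
Step 4: [C₂H₅Cl] = 1.01 × 0.7871 = 0.795 M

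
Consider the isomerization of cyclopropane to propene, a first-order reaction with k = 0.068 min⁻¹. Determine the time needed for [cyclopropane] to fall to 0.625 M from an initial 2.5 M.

20.39 min

Step 1: For first-order: t = ln([cyclopropane]₀/[cyclopropane])/k
Step 2: t = ln(2.5/0.625)/0.068
Step 3: t = ln(4)/0.068
Step 4: t = 1.386/0.068 = 20.39 min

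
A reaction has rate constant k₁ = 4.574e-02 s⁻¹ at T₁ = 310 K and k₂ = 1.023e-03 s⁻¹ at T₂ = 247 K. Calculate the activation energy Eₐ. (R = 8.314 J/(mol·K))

38.4 kJ/mol

Step 1: Use the two-temperature Arrhenius form: ln(k₂/k₁) = -Eₐ/R × (1/T₂ - 1/T₁)
Step 2: ln(k₂/k₁) = ln(1.023e-03/4.574e-02) = ln(0.0223655) = -3.80023
Step 3: 1/T₂ - 1/T₁ = 1/247 - 1/310 = 8.227765e-04 K⁻¹
Step 4: Eₐ = -R × ln(k₂/k₁) / (1/T₂ - 1/T₁) = -8.314 × -3.80023 / 8.227765e-04
Step 5: Eₐ = 3.8401e+04 J/mol = 38.4 kJ/mol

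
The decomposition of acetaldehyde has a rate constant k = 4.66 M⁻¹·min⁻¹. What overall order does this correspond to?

second order (2)

Step 1: The units of k for an nth-order reaction are (concentration)^(1-n)·(time)⁻¹.
Step 2: Here k has units M⁻¹·min⁻¹, so the concentration exponent is -1.
Step 3: 1 - n = -1 ⇒ n = 2. The reaction is second order.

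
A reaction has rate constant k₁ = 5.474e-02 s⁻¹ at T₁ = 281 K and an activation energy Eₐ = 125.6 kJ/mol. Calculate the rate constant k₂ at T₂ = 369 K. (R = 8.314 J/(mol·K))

2.025e+04 s⁻¹

Step 1: Use the two-temperature Arrhenius form: ln(k₂/k₁) = -Eₐ/R × (1/T₂ - 1/T₁)
Step 2: Convert Eₐ to J/mol: 125.6 kJ/mol = 125600 J/mol
Step 3: 1/T₂ - 1/T₁ = 1/369 - 1/281 = -8.486918e-04 K⁻¹
Step 4: ln(k₂/k₁) = -125600/8.314 × -8.486918e-04 = 12.82123
Step 5: k₂ = k₁ × exp(12.82123) = 5.474e-02 × 3.69990e+05 = 2.025e+04 s⁻¹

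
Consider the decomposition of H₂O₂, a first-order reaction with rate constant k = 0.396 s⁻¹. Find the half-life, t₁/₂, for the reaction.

1.75 s

Step 1: For a first-order reaction, t₁/₂ = ln(2)/k
Step 2: t₁/₂ = ln(2)/0.396
Step 3: t₁/₂ = 0.6931/0.396 = 1.75 s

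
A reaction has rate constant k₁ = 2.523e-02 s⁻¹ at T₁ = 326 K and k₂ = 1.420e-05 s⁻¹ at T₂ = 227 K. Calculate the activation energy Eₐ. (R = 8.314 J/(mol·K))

46.5 kJ/mol

Step 1: Use the two-temperature Arrhenius form: ln(k₂/k₁) = -Eₐ/R × (1/T₂ - 1/T₁)
Step 2: ln(k₂/k₁) = ln(1.420e-05/2.523e-02) = ln(0.000562822) = -7.48255
Step 3: 1/T₂ - 1/T₁ = 1/227 - 1/326 = 1.337802e-03 K⁻¹
Step 4: Eₐ = -R × ln(k₂/k₁) / (1/T₂ - 1/T₁) = -8.314 × -7.48255 / 1.337802e-03
Step 5: Eₐ = 4.6502e+04 J/mol = 46.5 kJ/mol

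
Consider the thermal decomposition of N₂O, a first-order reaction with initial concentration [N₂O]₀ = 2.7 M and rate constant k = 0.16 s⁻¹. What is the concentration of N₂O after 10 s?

0.5451 M

Step 1: For a first-order reaction: [N₂O] = [N₂O]₀ × e^(-kt)
Step 2: [N₂O] = 2.7 × e^(-0.16 × 10)
Step 3: [N₂O] = 2.7 × e^(-1.6)
Step 4: [N₂O] = 2.7 × 0.201897 = 0.5451 M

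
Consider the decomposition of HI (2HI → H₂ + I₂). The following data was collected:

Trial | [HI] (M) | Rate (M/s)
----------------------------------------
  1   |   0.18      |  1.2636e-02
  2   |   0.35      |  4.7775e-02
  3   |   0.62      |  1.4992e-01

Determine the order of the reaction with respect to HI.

second order (2)

Step 1: Compare trials to find order n where rate₂/rate₁ = ([HI]₂/[HI]₁)^n
Step 2: rate₂/rate₁ = 4.7775e-02/1.2636e-02 = 3.781
Step 3: [HI]₂/[HI]₁ = 0.35/0.18 = 1.944
Step 4: n = ln(3.781)/ln(1.944) = 2.00 ≈ 2
Step 5: The reaction is second order in HI.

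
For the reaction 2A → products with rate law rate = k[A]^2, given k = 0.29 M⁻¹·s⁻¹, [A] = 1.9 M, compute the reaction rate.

1.047 M/s

Step 1: Identify the rate law: rate = k[A]^2
Step 2: Substitute values: rate = 0.29 × (1.9)^2
Step 3: Calculate: rate = 0.29 × 3.61 = 1.0469 M/s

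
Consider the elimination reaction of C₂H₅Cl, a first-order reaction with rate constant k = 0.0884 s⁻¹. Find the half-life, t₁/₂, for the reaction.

7.841 s

Step 1: For a first-order reaction, t₁/₂ = ln(2)/k
Step 2: t₁/₂ = ln(2)/0.0884
Step 3: t₁/₂ = 0.6931/0.0884 = 7.841 s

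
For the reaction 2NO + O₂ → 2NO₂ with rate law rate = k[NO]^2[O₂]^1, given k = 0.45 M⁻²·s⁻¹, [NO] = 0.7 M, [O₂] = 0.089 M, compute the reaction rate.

0.01962 M/s

Step 1: The rate law is rate = k[NO]^2[O₂]^1
Step 2: Substitute: rate = 0.45 × (0.7)^2 × (0.089)^1
Step 3: rate = 0.45 × 0.49 × 0.089 = 0.0196245 M/s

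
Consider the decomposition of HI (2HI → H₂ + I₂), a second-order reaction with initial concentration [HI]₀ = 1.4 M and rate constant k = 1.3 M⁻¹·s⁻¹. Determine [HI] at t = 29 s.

0.02603 M

Step 1: For a second-order reaction: 1/[HI] = 1/[HI]₀ + kt
Step 2: 1/[HI] = 1/1.4 + 1.3 × 29
Step 3: 1/[HI] = 0.7143 + 37.7 = 38.41
Step 4: [HI] = 1/38.41 = 0.02603 M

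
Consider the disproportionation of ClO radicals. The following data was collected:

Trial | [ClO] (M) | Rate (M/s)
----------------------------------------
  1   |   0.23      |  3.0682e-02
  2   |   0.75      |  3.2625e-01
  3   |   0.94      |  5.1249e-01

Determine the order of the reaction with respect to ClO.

second order (2)

Step 1: Compare trials to find order n where rate₂/rate₁ = ([ClO]₂/[ClO]₁)^n
Step 2: rate₂/rate₁ = 3.2625e-01/3.0682e-02 = 10.63
Step 3: [ClO]₂/[ClO]₁ = 0.75/0.23 = 3.261
Step 4: n = ln(10.63)/ln(3.261) = 2.00 ≈ 2
Step 5: The reaction is second order in ClO.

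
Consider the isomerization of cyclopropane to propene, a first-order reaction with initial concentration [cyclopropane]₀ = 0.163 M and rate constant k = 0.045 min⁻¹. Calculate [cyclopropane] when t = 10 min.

0.1039 M

Step 1: For a first-order reaction: [cyclopropane] = [cyclopropane]₀ × e^(-kt)
Step 2: [cyclopropane] = 0.163 × e^(-0.045 × 10)
Step 3: [cyclopropane] = 0.163 × e^(-0.45)
Step 4: [cyclopropane] = 0.163 × 0.637628 = 0.1039 M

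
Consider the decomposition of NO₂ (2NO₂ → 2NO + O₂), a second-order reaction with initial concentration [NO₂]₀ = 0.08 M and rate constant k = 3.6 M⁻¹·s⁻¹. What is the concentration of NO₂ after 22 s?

0.01091 M

Step 1: For a second-order reaction: 1/[NO₂] = 1/[NO₂]₀ + kt
Step 2: 1/[NO₂] = 1/0.08 + 3.6 × 22
Step 3: 1/[NO₂] = 12.5 + 79.2 = 91.7
Step 4: [NO₂] = 1/91.7 = 0.01091 M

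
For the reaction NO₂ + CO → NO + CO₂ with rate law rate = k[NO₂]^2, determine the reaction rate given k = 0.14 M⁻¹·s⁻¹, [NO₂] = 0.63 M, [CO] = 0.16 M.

0.05557 M/s

Step 1: The rate law is rate = k[NO₂]^2
Step 2: Note that the rate does not depend on [CO] (zero order in CO).
Step 3: rate = 0.14 × (0.63)^2 = 0.055566 M/s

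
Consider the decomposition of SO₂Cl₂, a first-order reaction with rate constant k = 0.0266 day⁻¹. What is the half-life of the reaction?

26.06 day

Step 1: For a first-order reaction, t₁/₂ = ln(2)/k
Step 2: t₁/₂ = ln(2)/0.0266
Step 3: t₁/₂ = 0.6931/0.0266 = 26.06 day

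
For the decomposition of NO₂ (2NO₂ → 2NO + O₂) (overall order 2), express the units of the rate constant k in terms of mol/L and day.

(mol/L)⁻¹·day⁻¹

Step 1: For overall order n, rate = k × (concentration)^n.
Step 2: Rate has units mol/L·day⁻¹; concentration term has units (mol/L)^2.
Step 3: k = rate / (concentration)^n, so units of k = (mol/L)^(1-2)·day⁻¹ = (mol/L)⁻¹·day⁻¹.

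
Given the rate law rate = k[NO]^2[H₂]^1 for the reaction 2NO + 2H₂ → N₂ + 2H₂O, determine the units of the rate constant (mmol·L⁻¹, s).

(mmol·L⁻¹)⁻²·s⁻¹

Step 1: Overall order = 2 + 1 = 3.
Step 2: rate has units mmol·L⁻¹·s⁻¹; [NO]^2[H₂]^1 has units (mmol·L⁻¹)^3.
Step 3: k = rate/([NO]^2[H₂]^1), so units of k = (mmol·L⁻¹)^(1-3)·s⁻¹ = (mmol·L⁻¹)⁻²·s⁻¹.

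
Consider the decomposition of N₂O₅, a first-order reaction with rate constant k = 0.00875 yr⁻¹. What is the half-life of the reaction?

79.22 yr

Step 1: For a first-order reaction, t₁/₂ = ln(2)/k
Step 2: t₁/₂ = ln(2)/0.00875
Step 3: t₁/₂ = 0.6931/0.00875 = 79.22 yr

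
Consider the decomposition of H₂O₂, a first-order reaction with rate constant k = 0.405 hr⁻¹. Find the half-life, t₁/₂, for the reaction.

1.711 hr

Step 1: For a first-order reaction, t₁/₂ = ln(2)/k
Step 2: t₁/₂ = ln(2)/0.405
Step 3: t₁/₂ = 0.6931/0.405 = 1.711 hr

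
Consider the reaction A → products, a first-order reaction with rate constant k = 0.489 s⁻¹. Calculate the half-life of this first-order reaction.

1.417 s

Step 1: For a first-order reaction, t₁/₂ = ln(2)/k
Step 2: t₁/₂ = ln(2)/0.489
Step 3: t₁/₂ = 0.6931/0.489 = 1.417 s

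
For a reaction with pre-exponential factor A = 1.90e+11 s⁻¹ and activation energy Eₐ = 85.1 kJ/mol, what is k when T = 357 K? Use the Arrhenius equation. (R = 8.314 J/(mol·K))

6.71e-02 s⁻¹

Step 1: Use the Arrhenius equation: k = A × exp(-Eₐ/RT)
Step 2: Convert Eₐ to J/mol: 85.1 kJ/mol = 85100 J/mol
Step 3: Calculate the exponent: -Eₐ/(RT) = -85100/(8.314 × 357) = -28.67156
Step 4: k = 1.90e+11 × exp(-28.67156)
Step 5: k = 1.90e+11 × 3.53264e-13 = 6.7120e-02 s⁻¹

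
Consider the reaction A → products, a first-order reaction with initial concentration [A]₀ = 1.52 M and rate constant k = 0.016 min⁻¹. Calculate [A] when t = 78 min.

0.4364 M

Step 1: For a first-order reaction: [A] = [A]₀ × e^(-kt)
Step 2: [A] = 1.52 × e^(-0.016 × 78)
Step 3: [A] = 1.52 × e^(-1.248)
Step 4: [A] = 1.52 × 0.287078 = 0.4364 M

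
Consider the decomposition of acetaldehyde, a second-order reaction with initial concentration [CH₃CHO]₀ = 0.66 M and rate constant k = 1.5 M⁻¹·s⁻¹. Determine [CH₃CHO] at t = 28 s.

0.02298 M

Step 1: For a second-order reaction: 1/[CH₃CHO] = 1/[CH₃CHO]₀ + kt
Step 2: 1/[CH₃CHO] = 1/0.66 + 1.5 × 28
Step 3: 1/[CH₃CHO] = 1.515 + 42 = 43.52
Step 4: [CH₃CHO] = 1/43.52 = 0.02298 M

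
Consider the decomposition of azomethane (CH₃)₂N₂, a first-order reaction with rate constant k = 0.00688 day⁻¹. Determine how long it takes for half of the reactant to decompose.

100.7 day

Step 1: For a first-order reaction, t₁/₂ = ln(2)/k
Step 2: t₁/₂ = ln(2)/0.00688
Step 3: t₁/₂ = 0.6931/0.00688 = 100.7 day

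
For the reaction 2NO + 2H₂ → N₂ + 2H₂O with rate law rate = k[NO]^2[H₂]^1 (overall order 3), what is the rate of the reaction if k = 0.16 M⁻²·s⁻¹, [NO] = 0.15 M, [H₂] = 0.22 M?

0.000792 M/s

Step 1: The rate law is rate = k[NO]^2[H₂]^1, overall order = 2+1 = 3
Step 2: Substitute values: rate = 0.16 × (0.15)^2 × (0.22)^1
Step 3: rate = 0.16 × 0.0225 × 0.22 = 0.000792 M/s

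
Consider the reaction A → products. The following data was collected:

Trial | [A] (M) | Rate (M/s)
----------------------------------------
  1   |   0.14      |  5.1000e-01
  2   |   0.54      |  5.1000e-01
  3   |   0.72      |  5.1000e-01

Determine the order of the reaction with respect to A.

zeroth order (0)

Step 1: Compare trials - when concentration changes, rate stays constant.
Step 2: rate₂/rate₁ = 5.1000e-01/5.1000e-01 = 1
Step 3: [A]₂/[A]₁ = 0.54/0.14 = 3.857
Step 4: Since rate ratio ≈ (conc ratio)^0, the reaction is zeroth order.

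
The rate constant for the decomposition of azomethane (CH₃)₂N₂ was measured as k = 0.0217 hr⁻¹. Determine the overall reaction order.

first order (1)

Step 1: The units of k for an nth-order reaction are (concentration)^(1-n)·(time)⁻¹.
Step 2: Here k has units hr⁻¹, so the concentration exponent is 0.
Step 3: 1 - n = 0 ⇒ n = 1. The reaction is first order.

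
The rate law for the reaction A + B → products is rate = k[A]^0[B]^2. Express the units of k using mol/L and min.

(mol/L)⁻¹·min⁻¹

Step 1: Overall order = 0 + 2 = 2.
Step 2: rate has units mol/L·min⁻¹; [A]^0[B]^2 has units (mol/L)^2.
Step 3: k = rate/([A]^0[B]^2), so units of k = (mol/L)^(1-2)·min⁻¹ = (mol/L)⁻¹·min⁻¹.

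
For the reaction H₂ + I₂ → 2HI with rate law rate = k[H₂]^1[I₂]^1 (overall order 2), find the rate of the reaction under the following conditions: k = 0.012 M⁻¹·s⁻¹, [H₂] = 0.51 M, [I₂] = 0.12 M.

0.0007344 M/s

Step 1: The rate law is rate = k[H₂]^1[I₂]^1, overall order = 1+1 = 2
Step 2: Substitute values: rate = 0.012 × (0.51)^1 × (0.12)^1
Step 3: rate = 0.012 × 0.51 × 0.12 = 0.0007344 M/s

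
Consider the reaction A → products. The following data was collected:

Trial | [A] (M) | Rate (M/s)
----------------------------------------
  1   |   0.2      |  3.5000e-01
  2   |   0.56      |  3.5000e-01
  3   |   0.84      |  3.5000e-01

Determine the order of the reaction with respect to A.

zeroth order (0)

Step 1: Compare trials - when concentration changes, rate stays constant.
Step 2: rate₂/rate₁ = 3.5000e-01/3.5000e-01 = 1
Step 3: [A]₂/[A]₁ = 0.56/0.2 = 2.8
Step 4: Since rate ratio ≈ (conc ratio)^0, the reaction is zeroth order.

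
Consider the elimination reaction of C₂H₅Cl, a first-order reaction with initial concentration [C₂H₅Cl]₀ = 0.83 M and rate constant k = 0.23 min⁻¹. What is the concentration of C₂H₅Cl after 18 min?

0.01322 M

Step 1: For a first-order reaction: [C₂H₅Cl] = [C₂H₅Cl]₀ × e^(-kt)
Step 2: [C₂H₅Cl] = 0.83 × e^(-0.23 × 18)
Step 3: [C₂H₅Cl] = 0.83 × e^(-4.14)
Step 4: [C₂H₅Cl] = 0.83 × 0.0159229 = 0.01322 M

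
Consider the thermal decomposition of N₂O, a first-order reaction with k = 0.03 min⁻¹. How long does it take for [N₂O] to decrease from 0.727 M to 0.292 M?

30.41 min

Step 1: For first-order: t = ln([N₂O]₀/[N₂O])/k
Step 2: t = ln(0.727/0.292)/0.03
Step 3: t = ln(2.49)/0.03
Step 4: t = 0.9122/0.03 = 30.41 min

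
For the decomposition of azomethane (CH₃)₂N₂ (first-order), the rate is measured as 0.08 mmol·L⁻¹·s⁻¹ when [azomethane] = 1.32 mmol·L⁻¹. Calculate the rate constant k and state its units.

0.06061 s⁻¹

Step 1: rate = k[azomethane]^1, so k = rate / [azomethane]^1.
Step 2: k = 0.08 / (1.32)^1 = 0.08 / 1.32.
Step 3: k = 0.06061 s⁻¹.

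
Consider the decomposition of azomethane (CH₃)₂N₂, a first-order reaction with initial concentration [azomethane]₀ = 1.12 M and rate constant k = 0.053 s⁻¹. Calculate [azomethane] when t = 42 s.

0.1209 M

Step 1: For a first-order reaction: [azomethane] = [azomethane]₀ × e^(-kt)
Step 2: [azomethane] = 1.12 × e^(-0.053 × 42)
Step 3: [azomethane] = 1.12 × e^(-2.226)
Step 4: [azomethane] = 1.12 × 0.107959 = 0.1209 M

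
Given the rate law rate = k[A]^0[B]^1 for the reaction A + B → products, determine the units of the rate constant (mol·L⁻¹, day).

day⁻¹

Step 1: Overall order = 0 + 1 = 1.
Step 2: rate has units mol·L⁻¹·day⁻¹; [A]^0[B]^1 has units (mol·L⁻¹)^1.
Step 3: k = rate/([A]^0[B]^1), so units of k = (mol·L⁻¹)^(1-1)·day⁻¹ = day⁻¹.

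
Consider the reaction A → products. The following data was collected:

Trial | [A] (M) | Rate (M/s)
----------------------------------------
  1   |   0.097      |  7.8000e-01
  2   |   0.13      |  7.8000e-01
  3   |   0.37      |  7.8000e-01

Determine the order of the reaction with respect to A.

zeroth order (0)

Step 1: Compare trials - when concentration changes, rate stays constant.
Step 2: rate₂/rate₁ = 7.8000e-01/7.8000e-01 = 1
Step 3: [A]₂/[A]₁ = 0.13/0.097 = 1.34
Step 4: Since rate ratio ≈ (conc ratio)^0, the reaction is zeroth order.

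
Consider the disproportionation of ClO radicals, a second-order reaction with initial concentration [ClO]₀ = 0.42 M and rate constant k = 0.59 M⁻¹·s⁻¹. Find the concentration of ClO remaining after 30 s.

0.0498 M

Step 1: For a second-order reaction: 1/[ClO] = 1/[ClO]₀ + kt
Step 2: 1/[ClO] = 1/0.42 + 0.59 × 30
Step 3: 1/[ClO] = 2.381 + 17.7 = 20.08
Step 4: [ClO] = 1/20.08 = 0.0498 M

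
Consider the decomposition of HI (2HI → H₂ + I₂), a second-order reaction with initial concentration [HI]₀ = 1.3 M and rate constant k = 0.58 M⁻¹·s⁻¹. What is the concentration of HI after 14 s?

0.1125 M

Step 1: For a second-order reaction: 1/[HI] = 1/[HI]₀ + kt
Step 2: 1/[HI] = 1/1.3 + 0.58 × 14
Step 3: 1/[HI] = 0.7692 + 8.12 = 8.889
Step 4: [HI] = 1/8.889 = 0.1125 M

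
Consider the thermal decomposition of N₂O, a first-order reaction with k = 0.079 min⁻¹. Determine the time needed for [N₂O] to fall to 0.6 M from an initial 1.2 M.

8.774 min

Step 1: For first-order: t = ln([N₂O]₀/[N₂O])/k
Step 2: t = ln(1.2/0.6)/0.079
Step 3: t = ln(2)/0.079
Step 4: t = 0.6931/0.079 = 8.774 min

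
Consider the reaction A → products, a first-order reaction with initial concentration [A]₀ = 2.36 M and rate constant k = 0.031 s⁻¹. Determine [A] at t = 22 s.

1.193 M

Step 1: For a first-order reaction: [A] = [A]₀ × e^(-kt)
Step 2: [A] = 2.36 × e^(-0.031 × 22)
Step 3: [A] = 2.36 × e^(-0.682)
Step 4: [A] = 2.36 × 0.505605 = 1.193 M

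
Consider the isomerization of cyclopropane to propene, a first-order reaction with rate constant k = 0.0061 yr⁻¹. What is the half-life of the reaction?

113.6 yr

Step 1: For a first-order reaction, t₁/₂ = ln(2)/k
Step 2: t₁/₂ = ln(2)/0.0061
Step 3: t₁/₂ = 0.6931/0.0061 = 113.6 yr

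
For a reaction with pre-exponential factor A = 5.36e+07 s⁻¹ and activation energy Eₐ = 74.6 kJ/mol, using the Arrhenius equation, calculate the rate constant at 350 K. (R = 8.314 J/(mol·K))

3.94e-04 s⁻¹

Step 1: Use the Arrhenius equation: k = A × exp(-Eₐ/RT)
Step 2: Convert Eₐ to J/mol: 74.6 kJ/mol = 74600 J/mol
Step 3: Calculate the exponent: -Eₐ/(RT) = -74600/(8.314 × 350) = -25.63662
Step 4: k = 5.36e+07 × exp(-25.63662)
Step 5: k = 5.36e+07 × 7.34780e-12 = 3.9384e-04 s⁻¹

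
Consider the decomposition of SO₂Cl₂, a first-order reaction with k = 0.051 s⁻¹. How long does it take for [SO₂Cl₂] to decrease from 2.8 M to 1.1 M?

18.32 s

Step 1: For first-order: t = ln([SO₂Cl₂]₀/[SO₂Cl₂])/k
Step 2: t = ln(2.8/1.1)/0.051
Step 3: t = ln(2.545)/0.051
Step 4: t = 0.9343/0.051 = 18.32 s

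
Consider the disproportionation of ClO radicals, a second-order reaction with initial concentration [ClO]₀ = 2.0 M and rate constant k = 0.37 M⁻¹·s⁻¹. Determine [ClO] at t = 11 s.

0.2188 M

Step 1: For a second-order reaction: 1/[ClO] = 1/[ClO]₀ + kt
Step 2: 1/[ClO] = 1/2.0 + 0.37 × 11
Step 3: 1/[ClO] = 0.5 + 4.07 = 4.57
Step 4: [ClO] = 1/4.57 = 0.2188 M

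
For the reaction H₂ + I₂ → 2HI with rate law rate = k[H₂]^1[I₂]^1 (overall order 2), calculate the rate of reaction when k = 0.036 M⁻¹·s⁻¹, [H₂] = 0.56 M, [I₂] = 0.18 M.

0.003629 M/s

Step 1: The rate law is rate = k[H₂]^1[I₂]^1, overall order = 1+1 = 2
Step 2: Substitute values: rate = 0.036 × (0.56)^1 × (0.18)^1
Step 3: rate = 0.036 × 0.56 × 0.18 = 0.0036288 M/s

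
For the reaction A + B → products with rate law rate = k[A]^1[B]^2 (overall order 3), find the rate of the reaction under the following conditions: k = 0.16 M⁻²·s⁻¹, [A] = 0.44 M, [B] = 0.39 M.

0.01071 M/s

Step 1: The rate law is rate = k[A]^1[B]^2, overall order = 1+2 = 3
Step 2: Substitute values: rate = 0.16 × (0.44)^1 × (0.39)^2
Step 3: rate = 0.16 × 0.44 × 0.1521 = 0.0107078 M/s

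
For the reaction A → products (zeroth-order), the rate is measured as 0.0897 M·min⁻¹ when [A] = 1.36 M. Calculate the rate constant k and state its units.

0.0897 M·min⁻¹

Step 1: For a zeroth-order reaction, rate = k (independent of concentration).
Step 2: k = rate = 0.0897 M·min⁻¹.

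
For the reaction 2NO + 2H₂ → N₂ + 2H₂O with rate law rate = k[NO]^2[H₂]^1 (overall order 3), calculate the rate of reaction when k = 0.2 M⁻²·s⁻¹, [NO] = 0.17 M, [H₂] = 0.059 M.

0.000341 M/s

Step 1: The rate law is rate = k[NO]^2[H₂]^1, overall order = 2+1 = 3
Step 2: Substitute values: rate = 0.2 × (0.17)^2 × (0.059)^1
Step 3: rate = 0.2 × 0.0289 × 0.059 = 0.00034102 M/s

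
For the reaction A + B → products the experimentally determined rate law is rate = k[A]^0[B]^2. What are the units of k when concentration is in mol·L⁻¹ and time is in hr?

(mol·L⁻¹)⁻¹·hr⁻¹

Step 1: Overall order = 0 + 2 = 2.
Step 2: rate has units mol·L⁻¹·hr⁻¹; [A]^0[B]^2 has units (mol·L⁻¹)^2.
Step 3: k = rate/([A]^0[B]^2), so units of k = (mol·L⁻¹)^(1-2)·hr⁻¹ = (mol·L⁻¹)⁻¹·hr⁻¹.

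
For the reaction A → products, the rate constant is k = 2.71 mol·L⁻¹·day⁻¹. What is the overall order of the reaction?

zeroth order (0)

Step 1: The units of k for an nth-order reaction are (concentration)^(1-n)·(time)⁻¹.
Step 2: Here k has units mol·L⁻¹·day⁻¹, so the concentration exponent is 1.
Step 3: 1 - n = 1 ⇒ n = 0. The reaction is zeroth order.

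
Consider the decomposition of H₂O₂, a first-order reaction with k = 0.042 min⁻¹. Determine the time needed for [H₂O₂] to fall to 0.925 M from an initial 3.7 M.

33.01 min

Step 1: For first-order: t = ln([H₂O₂]₀/[H₂O₂])/k
Step 2: t = ln(3.7/0.925)/0.042
Step 3: t = ln(4)/0.042
Step 4: t = 1.386/0.042 = 33.01 min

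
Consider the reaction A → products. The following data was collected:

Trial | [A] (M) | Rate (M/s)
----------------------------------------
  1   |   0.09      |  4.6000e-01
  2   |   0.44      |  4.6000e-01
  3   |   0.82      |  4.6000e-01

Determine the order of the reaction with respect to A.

zeroth order (0)

Step 1: Compare trials - when concentration changes, rate stays constant.
Step 2: rate₂/rate₁ = 4.6000e-01/4.6000e-01 = 1
Step 3: [A]₂/[A]₁ = 0.44/0.09 = 4.889
Step 4: Since rate ratio ≈ (conc ratio)^0, the reaction is zeroth order.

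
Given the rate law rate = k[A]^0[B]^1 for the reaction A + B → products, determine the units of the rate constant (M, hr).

hr⁻¹

Step 1: Overall order = 0 + 1 = 1.
Step 2: rate has units M·hr⁻¹; [A]^0[B]^1 has units M^1.
Step 3: k = rate/([A]^0[B]^1), so units of k = M^(1-1)·hr⁻¹ = hr⁻¹.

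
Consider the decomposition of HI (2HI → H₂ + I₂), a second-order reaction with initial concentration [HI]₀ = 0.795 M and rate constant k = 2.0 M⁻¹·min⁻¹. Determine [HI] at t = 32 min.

0.01532 M

Step 1: For a second-order reaction: 1/[HI] = 1/[HI]₀ + kt
Step 2: 1/[HI] = 1/0.795 + 2.0 × 32
Step 3: 1/[HI] = 1.258 + 64 = 65.26
Step 4: [HI] = 1/65.26 = 0.01532 M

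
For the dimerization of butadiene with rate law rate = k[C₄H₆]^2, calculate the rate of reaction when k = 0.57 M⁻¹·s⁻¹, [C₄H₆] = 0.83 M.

0.3927 M/s

Step 1: Identify the rate law: rate = k[C₄H₆]^2
Step 2: Substitute values: rate = 0.57 × (0.83)^2
Step 3: Calculate: rate = 0.57 × 0.6889 = 0.392673 M/s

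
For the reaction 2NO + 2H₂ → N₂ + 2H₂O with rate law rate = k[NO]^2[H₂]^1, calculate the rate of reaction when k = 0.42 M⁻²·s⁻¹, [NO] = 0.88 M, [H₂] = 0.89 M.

0.2895 M/s

Step 1: The rate law is rate = k[NO]^2[H₂]^1
Step 2: Substitute: rate = 0.42 × (0.88)^2 × (0.89)^1
Step 3: rate = 0.42 × 0.7744 × 0.89 = 0.289471 M/s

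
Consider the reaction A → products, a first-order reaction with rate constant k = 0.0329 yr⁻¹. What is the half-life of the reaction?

21.07 yr

Step 1: For a first-order reaction, t₁/₂ = ln(2)/k
Step 2: t₁/₂ = ln(2)/0.0329
Step 3: t₁/₂ = 0.6931/0.0329 = 21.07 yr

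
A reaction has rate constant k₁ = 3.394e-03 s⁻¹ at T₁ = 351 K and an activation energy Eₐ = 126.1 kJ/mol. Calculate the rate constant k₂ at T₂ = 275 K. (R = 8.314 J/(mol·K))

2.210e-08 s⁻¹

Step 1: Use the two-temperature Arrhenius form: ln(k₂/k₁) = -Eₐ/R × (1/T₂ - 1/T₁)
Step 2: Convert Eₐ to J/mol: 126.1 kJ/mol = 126100 J/mol
Step 3: 1/T₂ - 1/T₁ = 1/275 - 1/351 = 7.873608e-04 K⁻¹
Step 4: ln(k₂/k₁) = -126100/8.314 × 7.873608e-04 = -11.94205
Step 5: k₂ = k₁ × exp(-11.94205) = 3.394e-03 × 6.51079e-06 = 2.210e-08 s⁻¹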